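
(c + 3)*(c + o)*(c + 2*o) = c^3 + 3*c^2*o + 3*c^2 + 2*c*o^2 + 9*c*o + 6*o^2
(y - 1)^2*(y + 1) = y^3 - y^2 - y + 1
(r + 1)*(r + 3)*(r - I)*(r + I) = r^4 + 4*r^3 + 4*r^2 + 4*r + 3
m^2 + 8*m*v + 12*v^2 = (m + 2*v)*(m + 6*v)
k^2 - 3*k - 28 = (k - 7)*(k + 4)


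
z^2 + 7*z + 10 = (z + 2)*(z + 5)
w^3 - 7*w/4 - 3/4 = (w - 3/2)*(w + 1/2)*(w + 1)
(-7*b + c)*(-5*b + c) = 35*b^2 - 12*b*c + c^2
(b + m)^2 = b^2 + 2*b*m + m^2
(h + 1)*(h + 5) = h^2 + 6*h + 5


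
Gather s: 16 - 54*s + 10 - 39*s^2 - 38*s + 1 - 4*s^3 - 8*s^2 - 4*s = -4*s^3 - 47*s^2 - 96*s + 27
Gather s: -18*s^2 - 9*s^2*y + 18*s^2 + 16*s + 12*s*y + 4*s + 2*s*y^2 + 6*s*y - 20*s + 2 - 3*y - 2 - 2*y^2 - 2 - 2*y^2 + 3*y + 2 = -9*s^2*y + s*(2*y^2 + 18*y) - 4*y^2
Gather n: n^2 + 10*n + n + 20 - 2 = n^2 + 11*n + 18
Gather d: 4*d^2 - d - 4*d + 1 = 4*d^2 - 5*d + 1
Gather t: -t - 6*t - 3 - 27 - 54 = -7*t - 84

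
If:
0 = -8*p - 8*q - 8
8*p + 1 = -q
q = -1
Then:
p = 0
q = -1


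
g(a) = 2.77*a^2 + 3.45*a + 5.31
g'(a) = 5.54*a + 3.45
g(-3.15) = 21.93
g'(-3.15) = -14.00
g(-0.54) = 4.25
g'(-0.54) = 0.46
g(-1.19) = 5.13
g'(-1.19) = -3.14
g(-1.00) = 4.63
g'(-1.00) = -2.09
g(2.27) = 27.42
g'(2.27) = 16.03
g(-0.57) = 4.24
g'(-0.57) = 0.29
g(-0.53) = 4.26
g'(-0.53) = 0.51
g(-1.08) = 4.81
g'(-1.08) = -2.53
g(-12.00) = 362.79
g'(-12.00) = -63.03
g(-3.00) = 19.89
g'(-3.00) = -13.17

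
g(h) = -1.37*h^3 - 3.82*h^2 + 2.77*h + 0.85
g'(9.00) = -398.90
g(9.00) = -1282.37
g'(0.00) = 2.77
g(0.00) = 0.85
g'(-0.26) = 4.48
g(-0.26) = -0.10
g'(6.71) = -233.54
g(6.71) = -566.45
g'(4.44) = -112.17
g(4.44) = -182.07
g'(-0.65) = 6.00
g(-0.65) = -2.19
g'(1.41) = -16.17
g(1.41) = -6.68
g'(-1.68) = 4.01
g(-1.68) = -8.09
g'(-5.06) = -63.80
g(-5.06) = 66.52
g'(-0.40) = 5.17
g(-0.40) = -0.78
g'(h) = -4.11*h^2 - 7.64*h + 2.77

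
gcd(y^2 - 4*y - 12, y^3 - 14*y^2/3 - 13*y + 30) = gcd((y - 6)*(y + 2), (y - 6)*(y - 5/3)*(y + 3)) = y - 6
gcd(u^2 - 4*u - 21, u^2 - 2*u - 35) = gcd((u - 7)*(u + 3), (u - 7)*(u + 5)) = u - 7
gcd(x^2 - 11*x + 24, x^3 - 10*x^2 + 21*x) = x - 3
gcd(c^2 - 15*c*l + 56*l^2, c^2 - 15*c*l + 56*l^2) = c^2 - 15*c*l + 56*l^2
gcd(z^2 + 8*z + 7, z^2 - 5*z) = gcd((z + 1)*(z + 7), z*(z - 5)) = 1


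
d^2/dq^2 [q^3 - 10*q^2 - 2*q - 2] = 6*q - 20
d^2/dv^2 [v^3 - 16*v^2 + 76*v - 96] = 6*v - 32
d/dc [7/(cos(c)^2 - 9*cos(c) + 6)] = 7*(2*cos(c) - 9)*sin(c)/(cos(c)^2 - 9*cos(c) + 6)^2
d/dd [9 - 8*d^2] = -16*d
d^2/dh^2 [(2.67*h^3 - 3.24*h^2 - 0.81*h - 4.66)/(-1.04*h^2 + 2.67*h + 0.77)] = (3.5527136788005e-15*h^5 - 2.8421709430404e-14*h^4 - 22.598742*h^3 + 12.87357*h^2 - 83.245698*h + 74.416238)/(1.124864*h^6 - 8.663616*h^5 + 19.743672*h^4 - 6.205347*h^3 - 14.617911*h^2 - 4.749129*h - 0.456533)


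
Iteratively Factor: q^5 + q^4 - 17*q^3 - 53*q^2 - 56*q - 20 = (q + 1)*(q^4 - 17*q^2 - 36*q - 20) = (q + 1)*(q + 2)*(q^3 - 2*q^2 - 13*q - 10) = (q + 1)*(q + 2)^2*(q^2 - 4*q - 5) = (q - 5)*(q + 1)*(q + 2)^2*(q + 1)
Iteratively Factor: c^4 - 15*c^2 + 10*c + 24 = (c + 1)*(c^3 - c^2 - 14*c + 24) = (c + 1)*(c + 4)*(c^2 - 5*c + 6) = (c - 3)*(c + 1)*(c + 4)*(c - 2)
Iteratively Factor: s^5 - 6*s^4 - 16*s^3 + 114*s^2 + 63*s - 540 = (s - 3)*(s^4 - 3*s^3 - 25*s^2 + 39*s + 180) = (s - 5)*(s - 3)*(s^3 + 2*s^2 - 15*s - 36) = (s - 5)*(s - 4)*(s - 3)*(s^2 + 6*s + 9) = (s - 5)*(s - 4)*(s - 3)*(s + 3)*(s + 3)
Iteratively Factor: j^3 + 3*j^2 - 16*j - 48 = (j - 4)*(j^2 + 7*j + 12) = (j - 4)*(j + 3)*(j + 4)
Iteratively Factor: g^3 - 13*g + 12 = (g + 4)*(g^2 - 4*g + 3) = (g - 1)*(g + 4)*(g - 3)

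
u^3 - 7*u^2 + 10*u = u*(u - 5)*(u - 2)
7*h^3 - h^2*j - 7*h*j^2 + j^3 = (-7*h + j)*(-h + j)*(h + j)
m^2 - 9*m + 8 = (m - 8)*(m - 1)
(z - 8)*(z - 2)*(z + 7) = z^3 - 3*z^2 - 54*z + 112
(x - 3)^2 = x^2 - 6*x + 9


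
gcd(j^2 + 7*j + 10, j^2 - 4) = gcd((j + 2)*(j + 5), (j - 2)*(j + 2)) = j + 2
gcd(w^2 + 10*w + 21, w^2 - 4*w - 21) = w + 3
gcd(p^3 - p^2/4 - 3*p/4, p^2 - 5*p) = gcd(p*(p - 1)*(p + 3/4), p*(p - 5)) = p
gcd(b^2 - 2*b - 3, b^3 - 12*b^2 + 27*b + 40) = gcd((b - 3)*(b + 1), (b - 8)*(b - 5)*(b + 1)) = b + 1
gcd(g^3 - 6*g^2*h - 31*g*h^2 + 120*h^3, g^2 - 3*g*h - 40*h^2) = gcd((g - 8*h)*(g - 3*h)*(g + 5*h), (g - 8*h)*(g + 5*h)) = g^2 - 3*g*h - 40*h^2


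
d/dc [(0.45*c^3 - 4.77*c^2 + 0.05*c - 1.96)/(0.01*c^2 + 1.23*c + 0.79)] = (0.0045*c^4 + 1.107*c^3 - 4.8011*c^2 - 7.4974*c + 2.4503)/(0.0001*c^4 + 0.0246*c^3 + 1.5287*c^2 + 1.9434*c + 0.6241)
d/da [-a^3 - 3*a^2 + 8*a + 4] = -3*a^2 - 6*a + 8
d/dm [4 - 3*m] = -3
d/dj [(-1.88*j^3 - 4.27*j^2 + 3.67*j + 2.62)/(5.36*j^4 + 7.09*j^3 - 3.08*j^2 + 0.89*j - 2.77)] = (10.0768*j^6 + 45.7744*j^5 - 22.9489*j^4 - 111.5598*j^3 - 32.6013*j^2 + 39.795*j - 12.4977)/(28.7296*j^8 + 76.0048*j^7 + 17.2505*j^6 - 34.1336*j^5 - 7.5878*j^4 - 44.761*j^3 + 17.8553*j^2 - 4.9306*j + 7.6729)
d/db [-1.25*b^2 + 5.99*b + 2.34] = 5.99 - 2.5*b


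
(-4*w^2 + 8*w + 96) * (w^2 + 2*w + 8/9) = -4*w^4 + 976*w^2/9 + 1792*w/9 + 256/3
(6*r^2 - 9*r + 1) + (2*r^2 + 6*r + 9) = 8*r^2 - 3*r + 10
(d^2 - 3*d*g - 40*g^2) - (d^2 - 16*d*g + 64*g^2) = 13*d*g - 104*g^2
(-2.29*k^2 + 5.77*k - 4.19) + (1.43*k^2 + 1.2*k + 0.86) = -0.86*k^2 + 6.97*k - 3.33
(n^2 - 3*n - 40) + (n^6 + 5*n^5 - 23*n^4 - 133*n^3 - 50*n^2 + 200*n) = n^6 + 5*n^5 - 23*n^4 - 133*n^3 - 49*n^2 + 197*n - 40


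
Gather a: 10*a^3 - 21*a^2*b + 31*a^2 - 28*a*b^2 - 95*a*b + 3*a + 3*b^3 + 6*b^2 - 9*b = 10*a^3 + a^2*(31 - 21*b) + a*(-28*b^2 - 95*b + 3) + 3*b^3 + 6*b^2 - 9*b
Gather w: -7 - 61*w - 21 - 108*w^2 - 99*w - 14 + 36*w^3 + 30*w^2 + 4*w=36*w^3 - 78*w^2 - 156*w - 42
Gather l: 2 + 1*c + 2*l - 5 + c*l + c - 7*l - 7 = 2*c + l*(c - 5) - 10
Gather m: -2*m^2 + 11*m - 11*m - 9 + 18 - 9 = -2*m^2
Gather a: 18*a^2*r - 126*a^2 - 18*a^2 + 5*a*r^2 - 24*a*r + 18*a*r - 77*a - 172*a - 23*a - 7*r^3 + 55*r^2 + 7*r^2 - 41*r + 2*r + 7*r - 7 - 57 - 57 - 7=a^2*(18*r - 144) + a*(5*r^2 - 6*r - 272) - 7*r^3 + 62*r^2 - 32*r - 128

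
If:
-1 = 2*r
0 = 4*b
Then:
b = 0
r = -1/2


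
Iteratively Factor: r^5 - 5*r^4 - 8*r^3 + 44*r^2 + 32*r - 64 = (r - 4)*(r^4 - r^3 - 12*r^2 - 4*r + 16) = (r - 4)*(r + 2)*(r^3 - 3*r^2 - 6*r + 8) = (r - 4)^2*(r + 2)*(r^2 + r - 2) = (r - 4)^2*(r - 1)*(r + 2)*(r + 2)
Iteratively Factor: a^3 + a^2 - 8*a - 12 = (a + 2)*(a^2 - a - 6) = (a + 2)^2*(a - 3)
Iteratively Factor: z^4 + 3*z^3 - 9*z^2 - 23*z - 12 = (z + 1)*(z^3 + 2*z^2 - 11*z - 12) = (z - 3)*(z + 1)*(z^2 + 5*z + 4) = (z - 3)*(z + 1)*(z + 4)*(z + 1)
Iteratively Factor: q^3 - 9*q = (q)*(q^2 - 9) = q*(q + 3)*(q - 3)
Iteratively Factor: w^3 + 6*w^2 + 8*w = (w)*(w^2 + 6*w + 8) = w*(w + 2)*(w + 4)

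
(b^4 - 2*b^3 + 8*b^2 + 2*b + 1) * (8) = 8*b^4 - 16*b^3 + 64*b^2 + 16*b + 8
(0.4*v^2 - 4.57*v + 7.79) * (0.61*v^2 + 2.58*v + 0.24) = 0.244*v^4 - 1.7557*v^3 - 6.9427*v^2 + 19.0014*v + 1.8696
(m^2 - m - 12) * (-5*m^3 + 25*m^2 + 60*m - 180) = -5*m^5 + 30*m^4 + 95*m^3 - 540*m^2 - 540*m + 2160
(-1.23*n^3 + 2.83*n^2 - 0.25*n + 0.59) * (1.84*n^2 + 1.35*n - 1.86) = -2.2632*n^5 + 3.5467*n^4 + 5.6483*n^3 - 4.5157*n^2 + 1.2615*n - 1.0974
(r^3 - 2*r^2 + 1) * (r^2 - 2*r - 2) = r^5 - 4*r^4 + 2*r^3 + 5*r^2 - 2*r - 2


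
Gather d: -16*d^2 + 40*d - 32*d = -16*d^2 + 8*d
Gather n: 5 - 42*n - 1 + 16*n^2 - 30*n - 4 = 16*n^2 - 72*n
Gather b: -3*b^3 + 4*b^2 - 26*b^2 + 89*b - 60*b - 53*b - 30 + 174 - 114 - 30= -3*b^3 - 22*b^2 - 24*b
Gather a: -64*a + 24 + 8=32 - 64*a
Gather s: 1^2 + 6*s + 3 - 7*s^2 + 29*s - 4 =-7*s^2 + 35*s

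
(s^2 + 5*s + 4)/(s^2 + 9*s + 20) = (s + 1)/(s + 5)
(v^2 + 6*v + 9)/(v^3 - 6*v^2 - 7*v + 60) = (v + 3)/(v^2 - 9*v + 20)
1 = 1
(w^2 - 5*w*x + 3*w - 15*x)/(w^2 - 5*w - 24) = (w - 5*x)/(w - 8)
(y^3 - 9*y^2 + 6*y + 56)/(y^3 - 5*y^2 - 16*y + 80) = (y^2 - 5*y - 14)/(y^2 - y - 20)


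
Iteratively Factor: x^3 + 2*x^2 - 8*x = (x - 2)*(x^2 + 4*x) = (x - 2)*(x + 4)*(x)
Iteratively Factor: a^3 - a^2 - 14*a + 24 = (a + 4)*(a^2 - 5*a + 6) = (a - 2)*(a + 4)*(a - 3)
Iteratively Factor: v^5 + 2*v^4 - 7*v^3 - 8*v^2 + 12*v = (v - 2)*(v^4 + 4*v^3 + v^2 - 6*v) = (v - 2)*(v + 3)*(v^3 + v^2 - 2*v) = (v - 2)*(v + 2)*(v + 3)*(v^2 - v) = (v - 2)*(v - 1)*(v + 2)*(v + 3)*(v)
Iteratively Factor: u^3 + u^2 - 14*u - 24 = (u - 4)*(u^2 + 5*u + 6) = (u - 4)*(u + 3)*(u + 2)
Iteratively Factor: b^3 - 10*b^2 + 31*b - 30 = (b - 2)*(b^2 - 8*b + 15) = (b - 3)*(b - 2)*(b - 5)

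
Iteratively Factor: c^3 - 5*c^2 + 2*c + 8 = (c + 1)*(c^2 - 6*c + 8) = (c - 4)*(c + 1)*(c - 2)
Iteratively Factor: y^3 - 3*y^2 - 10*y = (y - 5)*(y^2 + 2*y) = y*(y - 5)*(y + 2)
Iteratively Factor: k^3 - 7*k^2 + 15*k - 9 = (k - 3)*(k^2 - 4*k + 3) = (k - 3)*(k - 1)*(k - 3)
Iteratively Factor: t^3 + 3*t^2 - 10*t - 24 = (t + 2)*(t^2 + t - 12) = (t - 3)*(t + 2)*(t + 4)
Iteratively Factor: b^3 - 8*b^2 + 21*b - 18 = (b - 3)*(b^2 - 5*b + 6) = (b - 3)*(b - 2)*(b - 3)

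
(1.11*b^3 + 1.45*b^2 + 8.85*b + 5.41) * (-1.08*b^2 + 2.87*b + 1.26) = -1.1988*b^5 + 1.6197*b^4 - 3.9979*b^3 + 21.3837*b^2 + 26.6777*b + 6.8166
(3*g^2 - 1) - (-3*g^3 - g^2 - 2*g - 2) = 3*g^3 + 4*g^2 + 2*g + 1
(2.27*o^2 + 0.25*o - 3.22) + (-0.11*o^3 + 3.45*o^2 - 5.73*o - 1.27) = -0.11*o^3 + 5.72*o^2 - 5.48*o - 4.49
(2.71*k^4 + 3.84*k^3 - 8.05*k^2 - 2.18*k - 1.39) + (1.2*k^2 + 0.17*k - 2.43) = 2.71*k^4 + 3.84*k^3 - 6.85*k^2 - 2.01*k - 3.82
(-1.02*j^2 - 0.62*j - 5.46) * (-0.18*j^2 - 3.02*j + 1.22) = 0.1836*j^4 + 3.192*j^3 + 1.6108*j^2 + 15.7328*j - 6.6612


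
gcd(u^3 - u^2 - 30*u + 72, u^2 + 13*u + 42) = u + 6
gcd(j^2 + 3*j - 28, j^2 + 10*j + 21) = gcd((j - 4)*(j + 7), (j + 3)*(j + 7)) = j + 7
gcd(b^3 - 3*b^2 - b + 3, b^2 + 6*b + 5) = b + 1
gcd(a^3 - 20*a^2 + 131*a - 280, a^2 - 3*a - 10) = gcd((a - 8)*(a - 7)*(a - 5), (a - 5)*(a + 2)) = a - 5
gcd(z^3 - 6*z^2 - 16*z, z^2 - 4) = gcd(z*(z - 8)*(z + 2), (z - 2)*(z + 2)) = z + 2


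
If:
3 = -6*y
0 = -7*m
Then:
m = 0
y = -1/2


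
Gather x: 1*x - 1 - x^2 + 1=-x^2 + x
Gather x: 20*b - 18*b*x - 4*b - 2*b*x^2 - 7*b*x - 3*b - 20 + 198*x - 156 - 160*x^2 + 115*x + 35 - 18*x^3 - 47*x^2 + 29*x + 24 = 13*b - 18*x^3 + x^2*(-2*b - 207) + x*(342 - 25*b) - 117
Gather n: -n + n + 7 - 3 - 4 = 0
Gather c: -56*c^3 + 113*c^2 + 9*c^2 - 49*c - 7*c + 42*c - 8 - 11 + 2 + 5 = -56*c^3 + 122*c^2 - 14*c - 12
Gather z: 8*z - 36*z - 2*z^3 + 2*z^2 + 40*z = -2*z^3 + 2*z^2 + 12*z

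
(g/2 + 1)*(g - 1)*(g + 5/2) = g^3/2 + 7*g^2/4 + g/4 - 5/2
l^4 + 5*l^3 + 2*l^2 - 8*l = l*(l - 1)*(l + 2)*(l + 4)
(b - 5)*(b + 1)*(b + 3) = b^3 - b^2 - 17*b - 15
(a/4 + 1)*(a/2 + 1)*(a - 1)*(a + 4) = a^4/8 + 9*a^3/8 + 11*a^2/4 - 4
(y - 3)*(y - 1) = y^2 - 4*y + 3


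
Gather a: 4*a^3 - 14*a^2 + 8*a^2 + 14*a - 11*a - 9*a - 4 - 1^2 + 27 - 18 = 4*a^3 - 6*a^2 - 6*a + 4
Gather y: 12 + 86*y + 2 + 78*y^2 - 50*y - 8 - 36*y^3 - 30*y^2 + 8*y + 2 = -36*y^3 + 48*y^2 + 44*y + 8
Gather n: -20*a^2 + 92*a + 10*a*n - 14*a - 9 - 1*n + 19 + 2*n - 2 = -20*a^2 + 78*a + n*(10*a + 1) + 8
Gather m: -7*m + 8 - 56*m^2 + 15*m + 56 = -56*m^2 + 8*m + 64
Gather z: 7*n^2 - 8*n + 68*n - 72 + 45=7*n^2 + 60*n - 27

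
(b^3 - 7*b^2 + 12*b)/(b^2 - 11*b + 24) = b*(b - 4)/(b - 8)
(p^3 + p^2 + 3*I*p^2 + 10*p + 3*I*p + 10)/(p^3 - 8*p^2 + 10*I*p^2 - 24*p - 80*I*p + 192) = (p^3 + p^2*(1 + 3*I) + p*(10 + 3*I) + 10)/(p^3 + p^2*(-8 + 10*I) + p*(-24 - 80*I) + 192)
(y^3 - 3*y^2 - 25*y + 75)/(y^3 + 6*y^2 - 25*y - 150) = (y - 3)/(y + 6)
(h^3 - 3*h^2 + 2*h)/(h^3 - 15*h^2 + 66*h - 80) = h*(h - 1)/(h^2 - 13*h + 40)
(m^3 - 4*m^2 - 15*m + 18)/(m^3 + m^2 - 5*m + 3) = (m - 6)/(m - 1)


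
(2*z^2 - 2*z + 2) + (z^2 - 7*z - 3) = 3*z^2 - 9*z - 1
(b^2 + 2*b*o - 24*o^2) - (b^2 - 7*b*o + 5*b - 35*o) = 9*b*o - 5*b - 24*o^2 + 35*o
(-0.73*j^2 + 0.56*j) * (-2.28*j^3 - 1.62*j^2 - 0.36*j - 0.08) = 1.6644*j^5 - 0.0941999999999998*j^4 - 0.6444*j^3 - 0.1432*j^2 - 0.0448*j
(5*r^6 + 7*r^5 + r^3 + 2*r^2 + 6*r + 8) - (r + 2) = 5*r^6 + 7*r^5 + r^3 + 2*r^2 + 5*r + 6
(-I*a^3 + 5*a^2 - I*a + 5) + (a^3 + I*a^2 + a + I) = a^3 - I*a^3 + 5*a^2 + I*a^2 + a - I*a + 5 + I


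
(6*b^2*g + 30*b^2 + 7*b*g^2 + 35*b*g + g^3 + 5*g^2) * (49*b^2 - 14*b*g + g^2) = 294*b^4*g + 1470*b^4 + 259*b^3*g^2 + 1295*b^3*g - 43*b^2*g^3 - 215*b^2*g^2 - 7*b*g^4 - 35*b*g^3 + g^5 + 5*g^4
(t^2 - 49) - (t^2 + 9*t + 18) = -9*t - 67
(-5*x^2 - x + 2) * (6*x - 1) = -30*x^3 - x^2 + 13*x - 2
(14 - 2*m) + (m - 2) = 12 - m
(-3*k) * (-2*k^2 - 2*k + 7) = 6*k^3 + 6*k^2 - 21*k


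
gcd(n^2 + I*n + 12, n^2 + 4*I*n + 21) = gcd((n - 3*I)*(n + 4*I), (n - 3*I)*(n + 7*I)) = n - 3*I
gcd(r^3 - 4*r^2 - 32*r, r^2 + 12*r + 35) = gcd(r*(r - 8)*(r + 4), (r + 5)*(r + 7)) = 1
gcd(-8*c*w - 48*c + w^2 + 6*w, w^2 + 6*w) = w + 6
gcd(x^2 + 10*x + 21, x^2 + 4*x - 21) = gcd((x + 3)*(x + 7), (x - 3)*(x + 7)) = x + 7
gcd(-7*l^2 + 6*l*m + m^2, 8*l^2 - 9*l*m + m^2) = l - m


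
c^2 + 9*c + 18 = (c + 3)*(c + 6)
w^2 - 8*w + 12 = (w - 6)*(w - 2)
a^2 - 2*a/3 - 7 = (a - 3)*(a + 7/3)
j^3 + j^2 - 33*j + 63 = (j - 3)^2*(j + 7)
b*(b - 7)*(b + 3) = b^3 - 4*b^2 - 21*b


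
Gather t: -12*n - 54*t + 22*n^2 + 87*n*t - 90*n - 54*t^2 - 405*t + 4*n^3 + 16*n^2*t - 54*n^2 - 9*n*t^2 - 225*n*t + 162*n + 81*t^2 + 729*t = 4*n^3 - 32*n^2 + 60*n + t^2*(27 - 9*n) + t*(16*n^2 - 138*n + 270)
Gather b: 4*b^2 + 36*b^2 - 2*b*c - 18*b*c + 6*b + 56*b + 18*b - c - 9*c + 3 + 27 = 40*b^2 + b*(80 - 20*c) - 10*c + 30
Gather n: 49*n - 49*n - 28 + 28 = 0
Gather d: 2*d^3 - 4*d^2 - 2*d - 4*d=2*d^3 - 4*d^2 - 6*d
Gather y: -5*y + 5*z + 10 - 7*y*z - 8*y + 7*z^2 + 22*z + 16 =y*(-7*z - 13) + 7*z^2 + 27*z + 26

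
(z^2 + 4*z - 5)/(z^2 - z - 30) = (z - 1)/(z - 6)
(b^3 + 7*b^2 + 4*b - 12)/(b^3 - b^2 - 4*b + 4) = (b + 6)/(b - 2)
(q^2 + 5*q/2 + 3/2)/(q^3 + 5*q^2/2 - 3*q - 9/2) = (2*q + 3)/(2*q^2 + 3*q - 9)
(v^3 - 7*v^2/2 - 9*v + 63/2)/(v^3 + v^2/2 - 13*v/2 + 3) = (2*v^2 - 13*v + 21)/(2*v^2 - 5*v + 2)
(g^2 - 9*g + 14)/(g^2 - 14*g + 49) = (g - 2)/(g - 7)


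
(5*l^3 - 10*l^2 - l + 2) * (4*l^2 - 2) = 20*l^5 - 40*l^4 - 14*l^3 + 28*l^2 + 2*l - 4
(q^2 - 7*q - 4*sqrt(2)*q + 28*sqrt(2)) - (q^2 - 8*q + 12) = -4*sqrt(2)*q + q - 12 + 28*sqrt(2)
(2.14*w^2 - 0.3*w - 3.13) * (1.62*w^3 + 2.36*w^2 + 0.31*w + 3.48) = 3.4668*w^5 + 4.5644*w^4 - 5.1152*w^3 - 0.0325999999999987*w^2 - 2.0143*w - 10.8924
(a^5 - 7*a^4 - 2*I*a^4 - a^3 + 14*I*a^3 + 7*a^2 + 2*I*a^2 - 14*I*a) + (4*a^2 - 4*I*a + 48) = a^5 - 7*a^4 - 2*I*a^4 - a^3 + 14*I*a^3 + 11*a^2 + 2*I*a^2 - 18*I*a + 48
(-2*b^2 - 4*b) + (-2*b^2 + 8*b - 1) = -4*b^2 + 4*b - 1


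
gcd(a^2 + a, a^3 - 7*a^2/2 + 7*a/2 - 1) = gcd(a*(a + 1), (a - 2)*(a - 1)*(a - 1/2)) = 1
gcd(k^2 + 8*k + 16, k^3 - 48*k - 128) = k^2 + 8*k + 16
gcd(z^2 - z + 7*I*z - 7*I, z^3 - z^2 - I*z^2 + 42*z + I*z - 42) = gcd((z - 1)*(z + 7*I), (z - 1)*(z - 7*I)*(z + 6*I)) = z - 1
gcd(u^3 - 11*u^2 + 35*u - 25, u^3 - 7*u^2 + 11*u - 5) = u^2 - 6*u + 5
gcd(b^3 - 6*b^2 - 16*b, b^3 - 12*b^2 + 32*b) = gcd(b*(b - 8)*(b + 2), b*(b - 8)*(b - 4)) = b^2 - 8*b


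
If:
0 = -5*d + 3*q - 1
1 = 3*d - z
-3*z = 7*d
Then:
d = 3/16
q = 31/48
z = -7/16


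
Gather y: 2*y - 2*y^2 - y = -2*y^2 + y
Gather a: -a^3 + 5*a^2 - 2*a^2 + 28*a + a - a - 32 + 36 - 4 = -a^3 + 3*a^2 + 28*a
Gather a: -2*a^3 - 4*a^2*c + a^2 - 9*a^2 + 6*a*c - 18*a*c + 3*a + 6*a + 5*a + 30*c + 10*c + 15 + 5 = -2*a^3 + a^2*(-4*c - 8) + a*(14 - 12*c) + 40*c + 20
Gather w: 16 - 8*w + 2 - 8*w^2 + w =-8*w^2 - 7*w + 18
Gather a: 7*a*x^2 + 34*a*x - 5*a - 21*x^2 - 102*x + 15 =a*(7*x^2 + 34*x - 5) - 21*x^2 - 102*x + 15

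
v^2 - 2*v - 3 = (v - 3)*(v + 1)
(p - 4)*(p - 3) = p^2 - 7*p + 12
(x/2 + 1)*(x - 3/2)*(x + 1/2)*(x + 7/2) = x^4/2 + 9*x^3/4 + 3*x^2/8 - 89*x/16 - 21/8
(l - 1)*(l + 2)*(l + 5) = l^3 + 6*l^2 + 3*l - 10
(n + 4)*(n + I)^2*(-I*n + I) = -I*n^4 + 2*n^3 - 3*I*n^3 + 6*n^2 + 5*I*n^2 - 8*n + 3*I*n - 4*I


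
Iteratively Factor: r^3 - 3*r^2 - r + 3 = (r + 1)*(r^2 - 4*r + 3) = (r - 1)*(r + 1)*(r - 3)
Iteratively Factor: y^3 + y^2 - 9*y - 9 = (y + 3)*(y^2 - 2*y - 3) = (y - 3)*(y + 3)*(y + 1)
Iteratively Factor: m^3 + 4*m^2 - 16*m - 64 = (m - 4)*(m^2 + 8*m + 16) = (m - 4)*(m + 4)*(m + 4)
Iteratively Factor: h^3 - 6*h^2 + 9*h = (h)*(h^2 - 6*h + 9) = h*(h - 3)*(h - 3)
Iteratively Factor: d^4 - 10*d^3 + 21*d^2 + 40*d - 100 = (d + 2)*(d^3 - 12*d^2 + 45*d - 50) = (d - 5)*(d + 2)*(d^2 - 7*d + 10) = (d - 5)^2*(d + 2)*(d - 2)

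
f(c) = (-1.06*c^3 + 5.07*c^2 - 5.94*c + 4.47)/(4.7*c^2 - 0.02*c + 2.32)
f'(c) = (0.02 - 9.4*c)*(-1.06*c^3 + 5.07*c^2 - 5.94*c + 4.47)/(4.7*c^2 - 0.02*c + 2.32)^2 + (-3.18*c^2 + 10.14*c - 5.94)/(4.7*c^2 - 0.02*c + 2.32)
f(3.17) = 0.06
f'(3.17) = -0.15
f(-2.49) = 2.13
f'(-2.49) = -0.03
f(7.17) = -0.69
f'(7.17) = -0.21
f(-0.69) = 2.48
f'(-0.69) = 0.37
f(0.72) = 0.51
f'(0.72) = -0.79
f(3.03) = 0.08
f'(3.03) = -0.15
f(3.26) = 0.04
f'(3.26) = -0.15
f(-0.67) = 2.49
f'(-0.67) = 0.35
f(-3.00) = 2.16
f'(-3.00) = -0.09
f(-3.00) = 2.16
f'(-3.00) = -0.09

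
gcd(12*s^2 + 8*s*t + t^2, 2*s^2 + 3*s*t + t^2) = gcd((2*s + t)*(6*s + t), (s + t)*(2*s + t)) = 2*s + t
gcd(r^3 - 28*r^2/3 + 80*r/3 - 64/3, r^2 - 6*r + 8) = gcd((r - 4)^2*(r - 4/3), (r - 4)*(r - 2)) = r - 4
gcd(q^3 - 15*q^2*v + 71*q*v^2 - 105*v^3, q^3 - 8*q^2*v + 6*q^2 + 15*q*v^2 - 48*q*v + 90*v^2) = q^2 - 8*q*v + 15*v^2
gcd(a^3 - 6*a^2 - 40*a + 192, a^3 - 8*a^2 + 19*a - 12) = a - 4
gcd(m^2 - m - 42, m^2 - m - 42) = m^2 - m - 42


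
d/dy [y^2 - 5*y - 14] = 2*y - 5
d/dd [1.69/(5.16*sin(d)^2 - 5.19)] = -0.323743971844476*sin(2*d)/(0.497109826589595*cos(2*d) + 0.502890173410405)^2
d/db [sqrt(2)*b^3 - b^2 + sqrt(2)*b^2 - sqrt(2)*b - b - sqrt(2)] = 3*sqrt(2)*b^2 - 2*b + 2*sqrt(2)*b - sqrt(2) - 1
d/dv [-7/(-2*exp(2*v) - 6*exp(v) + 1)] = (-28*exp(v) - 42)*exp(v)/(2*exp(2*v) + 6*exp(v) - 1)^2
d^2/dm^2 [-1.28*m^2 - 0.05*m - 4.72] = -2.56000000000000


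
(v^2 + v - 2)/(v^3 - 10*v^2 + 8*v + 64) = (v - 1)/(v^2 - 12*v + 32)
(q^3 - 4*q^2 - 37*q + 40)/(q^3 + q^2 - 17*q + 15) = (q - 8)/(q - 3)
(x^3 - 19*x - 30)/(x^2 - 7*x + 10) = (x^2 + 5*x + 6)/(x - 2)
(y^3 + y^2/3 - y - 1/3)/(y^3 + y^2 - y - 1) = (y + 1/3)/(y + 1)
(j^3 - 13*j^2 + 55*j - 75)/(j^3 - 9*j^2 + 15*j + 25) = (j - 3)/(j + 1)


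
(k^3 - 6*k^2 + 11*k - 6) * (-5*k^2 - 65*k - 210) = -5*k^5 - 35*k^4 + 125*k^3 + 575*k^2 - 1920*k + 1260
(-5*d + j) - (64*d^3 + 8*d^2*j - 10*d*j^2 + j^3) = -64*d^3 - 8*d^2*j + 10*d*j^2 - 5*d - j^3 + j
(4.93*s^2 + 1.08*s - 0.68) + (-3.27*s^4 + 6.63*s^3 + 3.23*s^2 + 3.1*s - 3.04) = -3.27*s^4 + 6.63*s^3 + 8.16*s^2 + 4.18*s - 3.72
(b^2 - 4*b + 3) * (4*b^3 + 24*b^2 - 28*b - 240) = 4*b^5 + 8*b^4 - 112*b^3 - 56*b^2 + 876*b - 720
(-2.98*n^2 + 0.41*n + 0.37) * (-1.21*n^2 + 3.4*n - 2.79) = 3.6058*n^4 - 10.6281*n^3 + 9.2605*n^2 + 0.1141*n - 1.0323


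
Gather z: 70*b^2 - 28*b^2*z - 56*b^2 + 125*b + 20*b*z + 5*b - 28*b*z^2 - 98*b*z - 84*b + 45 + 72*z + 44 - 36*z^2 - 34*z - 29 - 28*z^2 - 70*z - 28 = 14*b^2 + 46*b + z^2*(-28*b - 64) + z*(-28*b^2 - 78*b - 32) + 32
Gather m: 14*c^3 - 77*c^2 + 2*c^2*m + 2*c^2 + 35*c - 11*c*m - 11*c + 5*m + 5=14*c^3 - 75*c^2 + 24*c + m*(2*c^2 - 11*c + 5) + 5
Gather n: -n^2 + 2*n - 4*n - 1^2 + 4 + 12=-n^2 - 2*n + 15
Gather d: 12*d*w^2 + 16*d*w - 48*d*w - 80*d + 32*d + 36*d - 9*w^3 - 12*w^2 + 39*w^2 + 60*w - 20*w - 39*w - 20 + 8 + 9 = d*(12*w^2 - 32*w - 12) - 9*w^3 + 27*w^2 + w - 3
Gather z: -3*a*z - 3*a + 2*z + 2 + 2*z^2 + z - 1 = -3*a + 2*z^2 + z*(3 - 3*a) + 1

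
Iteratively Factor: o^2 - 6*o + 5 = (o - 5)*(o - 1)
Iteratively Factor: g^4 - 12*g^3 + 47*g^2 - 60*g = (g)*(g^3 - 12*g^2 + 47*g - 60) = g*(g - 5)*(g^2 - 7*g + 12) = g*(g - 5)*(g - 4)*(g - 3)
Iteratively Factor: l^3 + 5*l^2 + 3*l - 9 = (l + 3)*(l^2 + 2*l - 3) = (l - 1)*(l + 3)*(l + 3)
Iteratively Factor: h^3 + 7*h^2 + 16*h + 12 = (h + 2)*(h^2 + 5*h + 6) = (h + 2)^2*(h + 3)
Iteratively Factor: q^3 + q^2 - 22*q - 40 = (q + 4)*(q^2 - 3*q - 10) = (q + 2)*(q + 4)*(q - 5)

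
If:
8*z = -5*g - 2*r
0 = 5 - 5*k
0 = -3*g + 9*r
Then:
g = -24*z/17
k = 1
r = -8*z/17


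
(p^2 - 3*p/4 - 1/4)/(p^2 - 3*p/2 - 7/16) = 4*(p - 1)/(4*p - 7)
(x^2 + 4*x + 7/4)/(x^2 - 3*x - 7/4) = (2*x + 7)/(2*x - 7)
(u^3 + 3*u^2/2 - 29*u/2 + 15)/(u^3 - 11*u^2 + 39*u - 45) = (2*u^3 + 3*u^2 - 29*u + 30)/(2*(u^3 - 11*u^2 + 39*u - 45))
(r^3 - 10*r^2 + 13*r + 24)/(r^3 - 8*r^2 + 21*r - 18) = (r^2 - 7*r - 8)/(r^2 - 5*r + 6)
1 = 1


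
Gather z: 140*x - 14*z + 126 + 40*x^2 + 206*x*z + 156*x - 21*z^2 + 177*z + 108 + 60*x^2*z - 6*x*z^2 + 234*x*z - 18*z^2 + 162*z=40*x^2 + 296*x + z^2*(-6*x - 39) + z*(60*x^2 + 440*x + 325) + 234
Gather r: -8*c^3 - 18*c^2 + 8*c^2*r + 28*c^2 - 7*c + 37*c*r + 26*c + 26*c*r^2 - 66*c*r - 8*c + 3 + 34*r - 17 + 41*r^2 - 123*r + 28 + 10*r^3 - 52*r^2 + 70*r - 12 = -8*c^3 + 10*c^2 + 11*c + 10*r^3 + r^2*(26*c - 11) + r*(8*c^2 - 29*c - 19) + 2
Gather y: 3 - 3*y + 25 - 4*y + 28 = 56 - 7*y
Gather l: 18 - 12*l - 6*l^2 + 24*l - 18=-6*l^2 + 12*l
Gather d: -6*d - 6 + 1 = -6*d - 5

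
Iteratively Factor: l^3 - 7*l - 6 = (l - 3)*(l^2 + 3*l + 2) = (l - 3)*(l + 2)*(l + 1)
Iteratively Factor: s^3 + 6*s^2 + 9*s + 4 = (s + 1)*(s^2 + 5*s + 4) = (s + 1)*(s + 4)*(s + 1)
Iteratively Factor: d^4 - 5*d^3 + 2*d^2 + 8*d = (d - 2)*(d^3 - 3*d^2 - 4*d) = (d - 2)*(d + 1)*(d^2 - 4*d) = (d - 4)*(d - 2)*(d + 1)*(d)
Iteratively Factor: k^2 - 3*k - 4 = (k + 1)*(k - 4)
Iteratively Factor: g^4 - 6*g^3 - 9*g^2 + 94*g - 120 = (g - 5)*(g^3 - g^2 - 14*g + 24) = (g - 5)*(g - 2)*(g^2 + g - 12) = (g - 5)*(g - 3)*(g - 2)*(g + 4)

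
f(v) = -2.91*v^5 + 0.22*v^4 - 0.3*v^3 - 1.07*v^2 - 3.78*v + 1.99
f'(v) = -14.55*v^4 + 0.88*v^3 - 0.9*v^2 - 2.14*v - 3.78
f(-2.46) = 279.50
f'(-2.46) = -549.91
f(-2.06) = 119.77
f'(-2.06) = -272.90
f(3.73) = -2101.03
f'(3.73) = -2795.04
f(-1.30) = 17.19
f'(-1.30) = -46.01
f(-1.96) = 94.97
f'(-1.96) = -224.40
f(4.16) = -3613.39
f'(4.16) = -4322.39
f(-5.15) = 10730.96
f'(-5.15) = -10371.92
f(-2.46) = 279.50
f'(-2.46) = -549.91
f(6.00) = -22467.05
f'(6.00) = -18715.74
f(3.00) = -716.39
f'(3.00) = -1173.09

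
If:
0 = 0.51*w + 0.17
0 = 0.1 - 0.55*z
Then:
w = -0.33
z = 0.18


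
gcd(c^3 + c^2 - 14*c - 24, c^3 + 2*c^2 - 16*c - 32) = c^2 - 2*c - 8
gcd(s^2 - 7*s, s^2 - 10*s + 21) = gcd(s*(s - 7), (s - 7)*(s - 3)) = s - 7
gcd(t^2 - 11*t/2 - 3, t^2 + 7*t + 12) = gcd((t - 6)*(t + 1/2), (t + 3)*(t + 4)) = 1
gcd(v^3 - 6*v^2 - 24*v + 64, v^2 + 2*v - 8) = v^2 + 2*v - 8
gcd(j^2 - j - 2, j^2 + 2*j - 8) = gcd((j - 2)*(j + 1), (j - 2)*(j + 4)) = j - 2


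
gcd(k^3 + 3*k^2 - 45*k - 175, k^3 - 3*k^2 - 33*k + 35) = k^2 - 2*k - 35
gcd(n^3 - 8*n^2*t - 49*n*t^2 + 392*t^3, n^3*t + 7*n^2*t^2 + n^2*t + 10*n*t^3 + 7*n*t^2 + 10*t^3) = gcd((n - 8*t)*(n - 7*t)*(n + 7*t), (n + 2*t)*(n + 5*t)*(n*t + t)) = 1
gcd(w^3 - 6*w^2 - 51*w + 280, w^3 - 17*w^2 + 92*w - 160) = w^2 - 13*w + 40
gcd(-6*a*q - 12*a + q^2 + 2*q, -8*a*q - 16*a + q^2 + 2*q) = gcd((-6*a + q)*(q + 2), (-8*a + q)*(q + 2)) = q + 2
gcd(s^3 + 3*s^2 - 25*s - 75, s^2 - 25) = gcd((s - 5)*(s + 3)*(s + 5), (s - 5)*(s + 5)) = s^2 - 25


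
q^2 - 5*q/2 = q*(q - 5/2)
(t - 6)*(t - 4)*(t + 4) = t^3 - 6*t^2 - 16*t + 96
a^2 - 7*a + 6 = (a - 6)*(a - 1)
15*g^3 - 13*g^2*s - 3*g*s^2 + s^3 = (-5*g + s)*(-g + s)*(3*g + s)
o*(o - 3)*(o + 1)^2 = o^4 - o^3 - 5*o^2 - 3*o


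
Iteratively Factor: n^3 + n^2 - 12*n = (n - 3)*(n^2 + 4*n) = n*(n - 3)*(n + 4)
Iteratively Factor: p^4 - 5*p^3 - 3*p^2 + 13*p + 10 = (p - 2)*(p^3 - 3*p^2 - 9*p - 5) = (p - 2)*(p + 1)*(p^2 - 4*p - 5) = (p - 5)*(p - 2)*(p + 1)*(p + 1)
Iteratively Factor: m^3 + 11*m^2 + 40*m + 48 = (m + 4)*(m^2 + 7*m + 12) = (m + 4)^2*(m + 3)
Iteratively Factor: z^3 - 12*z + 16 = (z - 2)*(z^2 + 2*z - 8) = (z - 2)^2*(z + 4)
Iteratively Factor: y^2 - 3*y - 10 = (y + 2)*(y - 5)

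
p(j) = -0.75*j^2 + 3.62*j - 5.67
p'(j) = 3.62 - 1.5*j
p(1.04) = -2.72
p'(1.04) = 2.06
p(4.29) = -3.94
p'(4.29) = -2.82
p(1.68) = -1.71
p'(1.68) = 1.10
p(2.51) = -1.31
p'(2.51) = -0.14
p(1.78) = -1.60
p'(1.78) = 0.95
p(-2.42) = -18.82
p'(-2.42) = 7.25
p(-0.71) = -8.62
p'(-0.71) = 4.68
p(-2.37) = -18.46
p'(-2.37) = 7.18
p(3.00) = -1.56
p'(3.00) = -0.88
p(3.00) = -1.56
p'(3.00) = -0.88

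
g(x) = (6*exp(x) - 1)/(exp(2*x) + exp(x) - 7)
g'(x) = (6*exp(x) - 1)*(-2*exp(2*x) - exp(x))/(exp(2*x) + exp(x) - 7)^2 + 6*exp(x)/(exp(2*x) + exp(x) - 7)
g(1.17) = 2.78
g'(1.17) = -7.16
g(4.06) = 0.10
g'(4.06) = -0.10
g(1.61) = 1.26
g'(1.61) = -1.71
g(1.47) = 1.54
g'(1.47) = -2.40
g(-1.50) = -0.05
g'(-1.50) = -0.20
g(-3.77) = 0.12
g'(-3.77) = -0.02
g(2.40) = 0.52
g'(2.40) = -0.52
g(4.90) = 0.04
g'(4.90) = -0.04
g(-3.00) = 0.10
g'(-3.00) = -0.04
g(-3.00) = 0.10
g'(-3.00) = -0.04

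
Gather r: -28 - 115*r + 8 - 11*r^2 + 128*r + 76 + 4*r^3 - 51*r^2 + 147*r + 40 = 4*r^3 - 62*r^2 + 160*r + 96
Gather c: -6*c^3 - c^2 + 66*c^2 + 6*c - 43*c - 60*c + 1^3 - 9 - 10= -6*c^3 + 65*c^2 - 97*c - 18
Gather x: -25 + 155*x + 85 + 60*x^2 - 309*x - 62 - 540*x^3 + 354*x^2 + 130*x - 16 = -540*x^3 + 414*x^2 - 24*x - 18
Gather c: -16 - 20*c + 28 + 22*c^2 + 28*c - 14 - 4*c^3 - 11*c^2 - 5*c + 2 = -4*c^3 + 11*c^2 + 3*c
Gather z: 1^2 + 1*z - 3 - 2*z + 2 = -z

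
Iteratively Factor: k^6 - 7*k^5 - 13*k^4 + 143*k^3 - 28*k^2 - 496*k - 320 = (k - 4)*(k^5 - 3*k^4 - 25*k^3 + 43*k^2 + 144*k + 80) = (k - 4)*(k + 4)*(k^4 - 7*k^3 + 3*k^2 + 31*k + 20) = (k - 4)*(k + 1)*(k + 4)*(k^3 - 8*k^2 + 11*k + 20) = (k - 5)*(k - 4)*(k + 1)*(k + 4)*(k^2 - 3*k - 4) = (k - 5)*(k - 4)^2*(k + 1)*(k + 4)*(k + 1)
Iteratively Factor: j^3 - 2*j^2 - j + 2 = (j - 2)*(j^2 - 1) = (j - 2)*(j + 1)*(j - 1)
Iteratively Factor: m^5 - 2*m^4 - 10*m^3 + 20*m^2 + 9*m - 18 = (m + 3)*(m^4 - 5*m^3 + 5*m^2 + 5*m - 6) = (m - 1)*(m + 3)*(m^3 - 4*m^2 + m + 6) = (m - 3)*(m - 1)*(m + 3)*(m^2 - m - 2) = (m - 3)*(m - 1)*(m + 1)*(m + 3)*(m - 2)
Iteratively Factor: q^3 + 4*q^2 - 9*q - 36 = (q + 3)*(q^2 + q - 12) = (q - 3)*(q + 3)*(q + 4)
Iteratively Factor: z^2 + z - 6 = (z - 2)*(z + 3)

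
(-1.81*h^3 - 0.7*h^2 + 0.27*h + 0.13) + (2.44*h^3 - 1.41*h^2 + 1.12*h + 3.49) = 0.63*h^3 - 2.11*h^2 + 1.39*h + 3.62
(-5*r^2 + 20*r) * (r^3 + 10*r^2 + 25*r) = -5*r^5 - 30*r^4 + 75*r^3 + 500*r^2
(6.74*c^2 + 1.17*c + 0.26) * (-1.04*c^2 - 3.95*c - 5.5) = -7.0096*c^4 - 27.8398*c^3 - 41.9619*c^2 - 7.462*c - 1.43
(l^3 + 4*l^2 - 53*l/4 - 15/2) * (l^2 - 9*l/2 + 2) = l^5 - l^4/2 - 117*l^3/4 + 481*l^2/8 + 29*l/4 - 15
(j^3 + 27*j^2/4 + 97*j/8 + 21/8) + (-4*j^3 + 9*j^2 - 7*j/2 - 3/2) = -3*j^3 + 63*j^2/4 + 69*j/8 + 9/8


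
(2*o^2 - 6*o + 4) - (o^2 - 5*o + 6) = o^2 - o - 2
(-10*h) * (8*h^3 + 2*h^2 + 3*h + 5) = -80*h^4 - 20*h^3 - 30*h^2 - 50*h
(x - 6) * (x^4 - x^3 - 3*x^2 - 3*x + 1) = x^5 - 7*x^4 + 3*x^3 + 15*x^2 + 19*x - 6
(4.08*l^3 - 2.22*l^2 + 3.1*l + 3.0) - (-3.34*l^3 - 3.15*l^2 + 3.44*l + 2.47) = 7.42*l^3 + 0.93*l^2 - 0.34*l + 0.53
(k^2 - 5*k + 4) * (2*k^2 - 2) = 2*k^4 - 10*k^3 + 6*k^2 + 10*k - 8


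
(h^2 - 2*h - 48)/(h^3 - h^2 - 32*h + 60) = (h - 8)/(h^2 - 7*h + 10)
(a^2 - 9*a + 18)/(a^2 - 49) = (a^2 - 9*a + 18)/(a^2 - 49)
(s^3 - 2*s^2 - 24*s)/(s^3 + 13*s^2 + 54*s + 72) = s*(s - 6)/(s^2 + 9*s + 18)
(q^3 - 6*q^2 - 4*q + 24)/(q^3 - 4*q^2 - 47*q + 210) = (q^2 - 4)/(q^2 + 2*q - 35)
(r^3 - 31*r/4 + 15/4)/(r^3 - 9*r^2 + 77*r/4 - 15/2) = (r + 3)/(r - 6)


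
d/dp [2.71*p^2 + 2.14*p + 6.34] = 5.42*p + 2.14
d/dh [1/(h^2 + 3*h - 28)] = (-2*h - 3)/(h^2 + 3*h - 28)^2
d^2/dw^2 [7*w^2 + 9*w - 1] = 14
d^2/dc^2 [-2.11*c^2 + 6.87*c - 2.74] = -4.22000000000000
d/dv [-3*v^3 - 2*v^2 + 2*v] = -9*v^2 - 4*v + 2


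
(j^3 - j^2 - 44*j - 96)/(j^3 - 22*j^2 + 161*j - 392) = (j^2 + 7*j + 12)/(j^2 - 14*j + 49)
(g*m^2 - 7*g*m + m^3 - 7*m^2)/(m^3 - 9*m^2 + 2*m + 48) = m*(g*m - 7*g + m^2 - 7*m)/(m^3 - 9*m^2 + 2*m + 48)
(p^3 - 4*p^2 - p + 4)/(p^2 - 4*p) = p - 1/p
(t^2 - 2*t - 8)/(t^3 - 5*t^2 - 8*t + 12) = (t - 4)/(t^2 - 7*t + 6)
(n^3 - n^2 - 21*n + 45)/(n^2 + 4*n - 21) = (n^2 + 2*n - 15)/(n + 7)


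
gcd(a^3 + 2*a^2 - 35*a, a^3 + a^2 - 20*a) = a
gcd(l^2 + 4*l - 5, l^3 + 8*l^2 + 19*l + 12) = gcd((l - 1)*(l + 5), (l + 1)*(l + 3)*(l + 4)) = 1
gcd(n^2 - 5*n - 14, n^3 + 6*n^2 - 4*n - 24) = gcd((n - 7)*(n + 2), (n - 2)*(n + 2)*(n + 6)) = n + 2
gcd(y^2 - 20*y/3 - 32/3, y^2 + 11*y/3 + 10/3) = 1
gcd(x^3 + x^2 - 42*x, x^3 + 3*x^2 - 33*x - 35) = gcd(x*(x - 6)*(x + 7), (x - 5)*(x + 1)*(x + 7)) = x + 7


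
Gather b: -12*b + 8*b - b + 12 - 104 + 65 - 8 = -5*b - 35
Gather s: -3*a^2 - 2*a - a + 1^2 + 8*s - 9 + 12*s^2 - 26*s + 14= -3*a^2 - 3*a + 12*s^2 - 18*s + 6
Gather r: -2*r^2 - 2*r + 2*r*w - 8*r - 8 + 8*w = -2*r^2 + r*(2*w - 10) + 8*w - 8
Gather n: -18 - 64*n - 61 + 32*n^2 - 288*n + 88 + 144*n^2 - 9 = 176*n^2 - 352*n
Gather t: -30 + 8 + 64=42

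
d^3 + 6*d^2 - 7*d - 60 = (d - 3)*(d + 4)*(d + 5)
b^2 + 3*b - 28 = (b - 4)*(b + 7)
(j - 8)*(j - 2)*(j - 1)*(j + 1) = j^4 - 10*j^3 + 15*j^2 + 10*j - 16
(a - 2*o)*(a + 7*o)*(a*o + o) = a^3*o + 5*a^2*o^2 + a^2*o - 14*a*o^3 + 5*a*o^2 - 14*o^3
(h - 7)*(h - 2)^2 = h^3 - 11*h^2 + 32*h - 28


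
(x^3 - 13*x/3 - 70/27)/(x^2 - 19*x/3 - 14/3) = (9*x^2 - 6*x - 35)/(9*(x - 7))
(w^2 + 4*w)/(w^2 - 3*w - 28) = w/(w - 7)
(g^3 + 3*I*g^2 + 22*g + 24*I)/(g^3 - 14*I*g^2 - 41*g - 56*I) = (g^2 + 2*I*g + 24)/(g^2 - 15*I*g - 56)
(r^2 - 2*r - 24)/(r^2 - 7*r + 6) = (r + 4)/(r - 1)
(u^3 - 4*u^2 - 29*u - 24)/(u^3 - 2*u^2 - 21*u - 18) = (u - 8)/(u - 6)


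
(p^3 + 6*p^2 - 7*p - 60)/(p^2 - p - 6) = (p^2 + 9*p + 20)/(p + 2)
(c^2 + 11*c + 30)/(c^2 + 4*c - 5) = (c + 6)/(c - 1)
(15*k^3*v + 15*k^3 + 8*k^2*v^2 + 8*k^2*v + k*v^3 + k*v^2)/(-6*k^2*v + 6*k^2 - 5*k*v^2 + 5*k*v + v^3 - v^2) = k*(15*k^2*v + 15*k^2 + 8*k*v^2 + 8*k*v + v^3 + v^2)/(-6*k^2*v + 6*k^2 - 5*k*v^2 + 5*k*v + v^3 - v^2)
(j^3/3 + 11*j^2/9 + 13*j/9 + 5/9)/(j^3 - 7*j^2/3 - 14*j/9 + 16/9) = (3*j^2 + 8*j + 5)/(9*j^2 - 30*j + 16)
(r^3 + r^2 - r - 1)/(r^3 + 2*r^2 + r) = (r - 1)/r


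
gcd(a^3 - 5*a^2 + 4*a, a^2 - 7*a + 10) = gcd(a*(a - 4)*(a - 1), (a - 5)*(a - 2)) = 1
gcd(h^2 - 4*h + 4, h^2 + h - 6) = h - 2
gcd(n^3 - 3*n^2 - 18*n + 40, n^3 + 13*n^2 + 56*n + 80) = n + 4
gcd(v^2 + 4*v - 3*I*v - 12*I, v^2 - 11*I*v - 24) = v - 3*I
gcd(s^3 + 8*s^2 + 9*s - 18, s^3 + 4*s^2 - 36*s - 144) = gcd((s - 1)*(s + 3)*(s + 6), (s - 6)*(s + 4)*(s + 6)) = s + 6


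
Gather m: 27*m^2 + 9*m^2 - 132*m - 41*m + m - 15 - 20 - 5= 36*m^2 - 172*m - 40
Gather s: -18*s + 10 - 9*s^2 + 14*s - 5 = -9*s^2 - 4*s + 5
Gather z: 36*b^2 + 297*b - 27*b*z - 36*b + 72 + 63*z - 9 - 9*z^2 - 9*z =36*b^2 + 261*b - 9*z^2 + z*(54 - 27*b) + 63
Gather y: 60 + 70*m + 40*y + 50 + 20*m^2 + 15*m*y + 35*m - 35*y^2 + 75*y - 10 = 20*m^2 + 105*m - 35*y^2 + y*(15*m + 115) + 100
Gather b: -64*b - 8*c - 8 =-64*b - 8*c - 8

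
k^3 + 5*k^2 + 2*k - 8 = (k - 1)*(k + 2)*(k + 4)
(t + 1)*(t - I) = t^2 + t - I*t - I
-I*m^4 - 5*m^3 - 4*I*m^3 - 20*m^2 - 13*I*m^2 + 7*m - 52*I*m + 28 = (m + 4)*(m - 7*I)*(m + I)*(-I*m + 1)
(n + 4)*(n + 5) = n^2 + 9*n + 20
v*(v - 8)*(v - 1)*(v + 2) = v^4 - 7*v^3 - 10*v^2 + 16*v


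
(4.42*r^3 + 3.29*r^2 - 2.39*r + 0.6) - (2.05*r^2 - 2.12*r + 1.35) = 4.42*r^3 + 1.24*r^2 - 0.27*r - 0.75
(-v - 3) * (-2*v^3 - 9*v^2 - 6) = 2*v^4 + 15*v^3 + 27*v^2 + 6*v + 18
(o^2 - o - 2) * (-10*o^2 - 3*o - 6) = -10*o^4 + 7*o^3 + 17*o^2 + 12*o + 12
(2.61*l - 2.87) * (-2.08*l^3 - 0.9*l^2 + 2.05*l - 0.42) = -5.4288*l^4 + 3.6206*l^3 + 7.9335*l^2 - 6.9797*l + 1.2054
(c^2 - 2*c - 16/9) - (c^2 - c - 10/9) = -c - 2/3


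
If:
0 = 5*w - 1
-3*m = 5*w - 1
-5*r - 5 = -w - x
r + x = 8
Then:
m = 0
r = 8/15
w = 1/5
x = 112/15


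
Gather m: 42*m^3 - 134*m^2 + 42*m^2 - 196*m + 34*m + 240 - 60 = 42*m^3 - 92*m^2 - 162*m + 180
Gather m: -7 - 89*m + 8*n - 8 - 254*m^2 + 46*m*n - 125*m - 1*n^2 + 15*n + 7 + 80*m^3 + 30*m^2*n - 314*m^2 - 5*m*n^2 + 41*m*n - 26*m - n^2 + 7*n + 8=80*m^3 + m^2*(30*n - 568) + m*(-5*n^2 + 87*n - 240) - 2*n^2 + 30*n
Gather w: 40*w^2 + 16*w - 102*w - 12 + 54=40*w^2 - 86*w + 42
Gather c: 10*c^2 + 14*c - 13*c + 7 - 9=10*c^2 + c - 2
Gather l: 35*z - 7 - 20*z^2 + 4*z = -20*z^2 + 39*z - 7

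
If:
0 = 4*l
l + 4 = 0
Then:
No Solution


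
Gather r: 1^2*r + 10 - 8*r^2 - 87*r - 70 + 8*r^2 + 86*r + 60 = 0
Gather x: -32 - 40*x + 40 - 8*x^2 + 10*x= -8*x^2 - 30*x + 8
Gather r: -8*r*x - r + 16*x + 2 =r*(-8*x - 1) + 16*x + 2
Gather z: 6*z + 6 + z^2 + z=z^2 + 7*z + 6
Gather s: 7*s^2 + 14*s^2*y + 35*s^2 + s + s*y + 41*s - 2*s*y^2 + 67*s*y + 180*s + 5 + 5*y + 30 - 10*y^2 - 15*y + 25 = s^2*(14*y + 42) + s*(-2*y^2 + 68*y + 222) - 10*y^2 - 10*y + 60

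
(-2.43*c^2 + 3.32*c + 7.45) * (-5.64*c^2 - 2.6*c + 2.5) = 13.7052*c^4 - 12.4068*c^3 - 56.725*c^2 - 11.07*c + 18.625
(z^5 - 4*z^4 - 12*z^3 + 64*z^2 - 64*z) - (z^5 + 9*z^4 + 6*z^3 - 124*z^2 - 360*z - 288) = -13*z^4 - 18*z^3 + 188*z^2 + 296*z + 288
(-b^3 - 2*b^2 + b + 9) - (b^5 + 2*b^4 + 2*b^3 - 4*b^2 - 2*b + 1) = -b^5 - 2*b^4 - 3*b^3 + 2*b^2 + 3*b + 8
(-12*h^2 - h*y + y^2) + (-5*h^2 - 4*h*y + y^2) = -17*h^2 - 5*h*y + 2*y^2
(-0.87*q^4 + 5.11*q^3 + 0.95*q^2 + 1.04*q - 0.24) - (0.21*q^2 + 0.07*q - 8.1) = -0.87*q^4 + 5.11*q^3 + 0.74*q^2 + 0.97*q + 7.86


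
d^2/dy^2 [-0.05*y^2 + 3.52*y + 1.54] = -0.100000000000000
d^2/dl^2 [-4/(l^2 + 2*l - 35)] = 8*(l^2 + 2*l - 4*(l + 1)^2 - 35)/(l^2 + 2*l - 35)^3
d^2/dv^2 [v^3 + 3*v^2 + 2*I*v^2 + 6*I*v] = 6*v + 6 + 4*I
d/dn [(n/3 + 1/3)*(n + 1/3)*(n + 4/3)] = n^2 + 16*n/9 + 19/27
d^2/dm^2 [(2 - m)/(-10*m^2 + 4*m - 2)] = (3*(4 - 5*m)*(5*m^2 - 2*m + 1) + 4*(m - 2)*(5*m - 1)^2)/(5*m^2 - 2*m + 1)^3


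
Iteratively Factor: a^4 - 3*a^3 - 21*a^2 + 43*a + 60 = (a + 4)*(a^3 - 7*a^2 + 7*a + 15) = (a - 3)*(a + 4)*(a^2 - 4*a - 5) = (a - 5)*(a - 3)*(a + 4)*(a + 1)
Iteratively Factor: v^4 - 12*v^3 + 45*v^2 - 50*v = (v - 5)*(v^3 - 7*v^2 + 10*v) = v*(v - 5)*(v^2 - 7*v + 10) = v*(v - 5)^2*(v - 2)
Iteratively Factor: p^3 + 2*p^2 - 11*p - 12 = (p - 3)*(p^2 + 5*p + 4) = (p - 3)*(p + 4)*(p + 1)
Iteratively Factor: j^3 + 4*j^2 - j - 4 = (j - 1)*(j^2 + 5*j + 4) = (j - 1)*(j + 1)*(j + 4)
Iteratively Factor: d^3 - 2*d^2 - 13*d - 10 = (d + 2)*(d^2 - 4*d - 5) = (d + 1)*(d + 2)*(d - 5)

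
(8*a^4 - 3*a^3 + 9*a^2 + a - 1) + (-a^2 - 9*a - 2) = 8*a^4 - 3*a^3 + 8*a^2 - 8*a - 3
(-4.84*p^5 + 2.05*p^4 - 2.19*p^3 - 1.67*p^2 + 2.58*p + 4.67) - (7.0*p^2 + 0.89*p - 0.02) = -4.84*p^5 + 2.05*p^4 - 2.19*p^3 - 8.67*p^2 + 1.69*p + 4.69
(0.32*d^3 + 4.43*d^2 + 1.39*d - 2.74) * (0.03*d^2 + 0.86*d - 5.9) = 0.0096*d^5 + 0.4081*d^4 + 1.9635*d^3 - 25.0238*d^2 - 10.5574*d + 16.166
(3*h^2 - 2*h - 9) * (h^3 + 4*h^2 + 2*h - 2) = 3*h^5 + 10*h^4 - 11*h^3 - 46*h^2 - 14*h + 18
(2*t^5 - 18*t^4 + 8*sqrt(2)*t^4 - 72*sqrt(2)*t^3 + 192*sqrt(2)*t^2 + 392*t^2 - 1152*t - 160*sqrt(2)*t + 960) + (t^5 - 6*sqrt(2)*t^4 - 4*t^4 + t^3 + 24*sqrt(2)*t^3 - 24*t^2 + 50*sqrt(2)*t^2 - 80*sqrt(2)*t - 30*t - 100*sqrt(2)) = 3*t^5 - 22*t^4 + 2*sqrt(2)*t^4 - 48*sqrt(2)*t^3 + t^3 + 242*sqrt(2)*t^2 + 368*t^2 - 1182*t - 240*sqrt(2)*t - 100*sqrt(2) + 960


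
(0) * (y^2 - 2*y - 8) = 0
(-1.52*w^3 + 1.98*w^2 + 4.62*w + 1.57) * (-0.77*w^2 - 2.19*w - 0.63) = 1.1704*w^5 + 1.8042*w^4 - 6.936*w^3 - 12.5741*w^2 - 6.3489*w - 0.9891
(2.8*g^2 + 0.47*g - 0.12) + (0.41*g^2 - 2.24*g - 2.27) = 3.21*g^2 - 1.77*g - 2.39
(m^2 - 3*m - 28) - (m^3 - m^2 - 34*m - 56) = -m^3 + 2*m^2 + 31*m + 28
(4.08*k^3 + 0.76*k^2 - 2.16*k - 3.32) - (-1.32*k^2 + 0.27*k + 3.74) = 4.08*k^3 + 2.08*k^2 - 2.43*k - 7.06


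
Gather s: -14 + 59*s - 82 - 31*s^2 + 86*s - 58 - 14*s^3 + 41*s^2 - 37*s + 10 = -14*s^3 + 10*s^2 + 108*s - 144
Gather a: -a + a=0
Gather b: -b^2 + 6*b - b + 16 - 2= -b^2 + 5*b + 14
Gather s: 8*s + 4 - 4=8*s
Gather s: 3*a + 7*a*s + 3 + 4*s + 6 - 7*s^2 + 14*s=3*a - 7*s^2 + s*(7*a + 18) + 9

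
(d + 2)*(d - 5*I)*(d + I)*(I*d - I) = I*d^4 + 4*d^3 + I*d^3 + 4*d^2 + 3*I*d^2 - 8*d + 5*I*d - 10*I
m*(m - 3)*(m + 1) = m^3 - 2*m^2 - 3*m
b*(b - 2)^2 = b^3 - 4*b^2 + 4*b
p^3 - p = p*(p - 1)*(p + 1)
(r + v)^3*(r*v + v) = r^4*v + 3*r^3*v^2 + r^3*v + 3*r^2*v^3 + 3*r^2*v^2 + r*v^4 + 3*r*v^3 + v^4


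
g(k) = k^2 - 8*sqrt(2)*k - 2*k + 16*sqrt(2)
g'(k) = 2*k - 8*sqrt(2) - 2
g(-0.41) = 28.25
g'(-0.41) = -14.13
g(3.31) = -10.48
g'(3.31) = -6.69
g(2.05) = -0.46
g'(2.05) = -9.21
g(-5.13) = 117.24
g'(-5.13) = -23.57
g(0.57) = 15.36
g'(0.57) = -12.17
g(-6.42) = 149.32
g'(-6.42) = -26.15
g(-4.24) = 97.06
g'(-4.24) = -21.79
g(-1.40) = 43.23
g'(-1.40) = -16.11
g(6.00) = -21.25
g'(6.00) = -1.31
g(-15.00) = 447.33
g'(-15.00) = -43.31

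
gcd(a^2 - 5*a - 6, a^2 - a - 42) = 1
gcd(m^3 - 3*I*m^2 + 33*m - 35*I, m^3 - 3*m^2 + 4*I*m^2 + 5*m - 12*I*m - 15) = m^2 + 4*I*m + 5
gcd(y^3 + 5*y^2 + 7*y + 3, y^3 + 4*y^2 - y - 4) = y + 1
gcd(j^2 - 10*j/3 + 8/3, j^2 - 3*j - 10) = 1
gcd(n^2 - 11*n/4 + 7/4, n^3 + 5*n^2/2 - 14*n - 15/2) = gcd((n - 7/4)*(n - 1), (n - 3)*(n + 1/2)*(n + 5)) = 1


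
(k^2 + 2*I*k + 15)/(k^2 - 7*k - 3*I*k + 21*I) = (k + 5*I)/(k - 7)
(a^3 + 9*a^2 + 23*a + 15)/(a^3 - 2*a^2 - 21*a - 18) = (a + 5)/(a - 6)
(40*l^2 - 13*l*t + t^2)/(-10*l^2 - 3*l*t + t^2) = (-8*l + t)/(2*l + t)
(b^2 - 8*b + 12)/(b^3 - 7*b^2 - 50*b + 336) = (b - 2)/(b^2 - b - 56)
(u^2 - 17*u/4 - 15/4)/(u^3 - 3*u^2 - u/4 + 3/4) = (4*u^2 - 17*u - 15)/(4*u^3 - 12*u^2 - u + 3)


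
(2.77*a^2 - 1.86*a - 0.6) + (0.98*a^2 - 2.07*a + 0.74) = 3.75*a^2 - 3.93*a + 0.14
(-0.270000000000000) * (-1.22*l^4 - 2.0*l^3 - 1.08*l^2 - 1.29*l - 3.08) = 0.3294*l^4 + 0.54*l^3 + 0.2916*l^2 + 0.3483*l + 0.8316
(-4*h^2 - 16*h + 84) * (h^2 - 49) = -4*h^4 - 16*h^3 + 280*h^2 + 784*h - 4116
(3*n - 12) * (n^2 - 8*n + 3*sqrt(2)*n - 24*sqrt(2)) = 3*n^3 - 36*n^2 + 9*sqrt(2)*n^2 - 108*sqrt(2)*n + 96*n + 288*sqrt(2)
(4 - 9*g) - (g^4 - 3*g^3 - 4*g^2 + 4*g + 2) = -g^4 + 3*g^3 + 4*g^2 - 13*g + 2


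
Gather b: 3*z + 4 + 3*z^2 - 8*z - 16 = 3*z^2 - 5*z - 12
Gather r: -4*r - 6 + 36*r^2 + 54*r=36*r^2 + 50*r - 6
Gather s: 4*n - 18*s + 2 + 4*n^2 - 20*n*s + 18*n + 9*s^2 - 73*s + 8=4*n^2 + 22*n + 9*s^2 + s*(-20*n - 91) + 10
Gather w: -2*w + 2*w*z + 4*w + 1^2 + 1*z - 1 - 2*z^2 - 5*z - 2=w*(2*z + 2) - 2*z^2 - 4*z - 2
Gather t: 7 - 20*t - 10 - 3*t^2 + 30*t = -3*t^2 + 10*t - 3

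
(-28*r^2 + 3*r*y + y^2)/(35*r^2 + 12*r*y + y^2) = (-4*r + y)/(5*r + y)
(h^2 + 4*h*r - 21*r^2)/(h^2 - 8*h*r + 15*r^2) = (-h - 7*r)/(-h + 5*r)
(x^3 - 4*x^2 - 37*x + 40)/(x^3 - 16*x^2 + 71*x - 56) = (x + 5)/(x - 7)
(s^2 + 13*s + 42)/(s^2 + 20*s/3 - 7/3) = 3*(s + 6)/(3*s - 1)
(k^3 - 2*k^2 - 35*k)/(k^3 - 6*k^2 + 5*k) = (k^2 - 2*k - 35)/(k^2 - 6*k + 5)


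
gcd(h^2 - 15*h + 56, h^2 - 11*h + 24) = h - 8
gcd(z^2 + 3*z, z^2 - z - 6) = 1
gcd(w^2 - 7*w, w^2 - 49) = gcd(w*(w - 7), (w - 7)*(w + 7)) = w - 7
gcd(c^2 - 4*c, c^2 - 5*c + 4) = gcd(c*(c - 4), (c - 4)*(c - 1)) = c - 4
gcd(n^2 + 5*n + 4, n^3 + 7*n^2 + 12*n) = n + 4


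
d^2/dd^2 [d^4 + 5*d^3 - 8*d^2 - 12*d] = 12*d^2 + 30*d - 16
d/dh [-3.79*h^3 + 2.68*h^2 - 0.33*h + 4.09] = -11.37*h^2 + 5.36*h - 0.33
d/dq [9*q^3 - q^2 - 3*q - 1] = 27*q^2 - 2*q - 3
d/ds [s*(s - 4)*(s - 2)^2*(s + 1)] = 5*s^4 - 28*s^3 + 36*s^2 + 8*s - 16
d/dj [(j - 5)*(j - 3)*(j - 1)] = 3*j^2 - 18*j + 23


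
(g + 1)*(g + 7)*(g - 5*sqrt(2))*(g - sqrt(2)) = g^4 - 6*sqrt(2)*g^3 + 8*g^3 - 48*sqrt(2)*g^2 + 17*g^2 - 42*sqrt(2)*g + 80*g + 70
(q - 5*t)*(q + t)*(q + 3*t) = q^3 - q^2*t - 17*q*t^2 - 15*t^3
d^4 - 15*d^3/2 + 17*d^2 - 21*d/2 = d*(d - 7/2)*(d - 3)*(d - 1)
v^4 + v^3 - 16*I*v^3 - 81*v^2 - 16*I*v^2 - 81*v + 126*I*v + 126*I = (v + 1)*(v - 7*I)*(v - 6*I)*(v - 3*I)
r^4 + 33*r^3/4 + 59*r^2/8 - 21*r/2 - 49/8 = (r - 1)*(r + 1/2)*(r + 7/4)*(r + 7)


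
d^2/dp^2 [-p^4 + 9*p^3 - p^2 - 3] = -12*p^2 + 54*p - 2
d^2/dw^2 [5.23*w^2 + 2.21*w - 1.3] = 10.4600000000000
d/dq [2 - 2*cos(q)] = 2*sin(q)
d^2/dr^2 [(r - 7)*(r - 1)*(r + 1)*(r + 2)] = 12*r^2 - 30*r - 30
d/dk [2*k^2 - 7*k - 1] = 4*k - 7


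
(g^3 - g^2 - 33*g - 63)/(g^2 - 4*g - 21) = g + 3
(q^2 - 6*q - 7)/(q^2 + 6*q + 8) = (q^2 - 6*q - 7)/(q^2 + 6*q + 8)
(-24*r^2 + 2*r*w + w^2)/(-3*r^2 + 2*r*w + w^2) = (-24*r^2 + 2*r*w + w^2)/(-3*r^2 + 2*r*w + w^2)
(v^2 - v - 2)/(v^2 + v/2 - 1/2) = 2*(v - 2)/(2*v - 1)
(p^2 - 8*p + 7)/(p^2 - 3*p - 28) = (p - 1)/(p + 4)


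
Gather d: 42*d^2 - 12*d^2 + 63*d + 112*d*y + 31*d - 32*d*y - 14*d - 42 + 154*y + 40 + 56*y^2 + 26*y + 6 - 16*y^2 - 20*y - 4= 30*d^2 + d*(80*y + 80) + 40*y^2 + 160*y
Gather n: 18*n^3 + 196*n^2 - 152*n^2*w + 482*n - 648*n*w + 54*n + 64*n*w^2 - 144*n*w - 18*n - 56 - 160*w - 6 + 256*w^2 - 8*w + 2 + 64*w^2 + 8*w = 18*n^3 + n^2*(196 - 152*w) + n*(64*w^2 - 792*w + 518) + 320*w^2 - 160*w - 60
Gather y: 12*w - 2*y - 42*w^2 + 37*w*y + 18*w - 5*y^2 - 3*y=-42*w^2 + 30*w - 5*y^2 + y*(37*w - 5)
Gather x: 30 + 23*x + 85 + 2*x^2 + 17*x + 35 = 2*x^2 + 40*x + 150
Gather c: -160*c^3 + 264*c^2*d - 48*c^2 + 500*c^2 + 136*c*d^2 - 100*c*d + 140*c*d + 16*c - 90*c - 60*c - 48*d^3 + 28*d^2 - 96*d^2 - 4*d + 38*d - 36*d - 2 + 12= -160*c^3 + c^2*(264*d + 452) + c*(136*d^2 + 40*d - 134) - 48*d^3 - 68*d^2 - 2*d + 10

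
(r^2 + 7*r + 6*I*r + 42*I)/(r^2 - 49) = (r + 6*I)/(r - 7)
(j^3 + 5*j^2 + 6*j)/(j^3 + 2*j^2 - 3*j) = (j + 2)/(j - 1)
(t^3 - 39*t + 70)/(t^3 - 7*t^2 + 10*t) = (t + 7)/t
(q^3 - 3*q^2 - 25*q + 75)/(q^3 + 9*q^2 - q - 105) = (q - 5)/(q + 7)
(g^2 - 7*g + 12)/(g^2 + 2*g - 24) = (g - 3)/(g + 6)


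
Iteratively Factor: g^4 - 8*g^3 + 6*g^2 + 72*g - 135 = (g - 5)*(g^3 - 3*g^2 - 9*g + 27) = (g - 5)*(g - 3)*(g^2 - 9) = (g - 5)*(g - 3)^2*(g + 3)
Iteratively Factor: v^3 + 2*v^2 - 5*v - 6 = (v - 2)*(v^2 + 4*v + 3) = (v - 2)*(v + 1)*(v + 3)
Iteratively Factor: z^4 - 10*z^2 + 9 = (z + 3)*(z^3 - 3*z^2 - z + 3) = (z - 1)*(z + 3)*(z^2 - 2*z - 3) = (z - 3)*(z - 1)*(z + 3)*(z + 1)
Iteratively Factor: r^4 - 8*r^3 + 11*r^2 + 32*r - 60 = (r - 2)*(r^3 - 6*r^2 - r + 30) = (r - 3)*(r - 2)*(r^2 - 3*r - 10) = (r - 3)*(r - 2)*(r + 2)*(r - 5)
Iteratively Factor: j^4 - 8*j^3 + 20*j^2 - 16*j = (j - 2)*(j^3 - 6*j^2 + 8*j) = j*(j - 2)*(j^2 - 6*j + 8) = j*(j - 2)^2*(j - 4)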